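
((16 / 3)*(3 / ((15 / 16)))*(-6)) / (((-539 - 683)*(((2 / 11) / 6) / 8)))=67584 / 3055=22.12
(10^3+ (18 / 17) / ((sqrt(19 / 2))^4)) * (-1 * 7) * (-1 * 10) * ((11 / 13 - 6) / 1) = -28782867680 / 79781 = -360773.46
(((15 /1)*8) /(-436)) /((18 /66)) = -110 /109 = -1.01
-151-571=-722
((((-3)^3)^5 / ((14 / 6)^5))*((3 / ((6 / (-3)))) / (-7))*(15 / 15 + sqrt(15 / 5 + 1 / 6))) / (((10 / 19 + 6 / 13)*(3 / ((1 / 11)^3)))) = -287078582349*sqrt(114) / 152832639344 -861235747047 / 76416319672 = -31.33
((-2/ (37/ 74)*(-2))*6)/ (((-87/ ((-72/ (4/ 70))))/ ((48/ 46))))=725.40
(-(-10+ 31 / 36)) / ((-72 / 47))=-15463 / 2592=-5.97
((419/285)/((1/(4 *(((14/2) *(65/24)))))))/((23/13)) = 495677/7866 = 63.02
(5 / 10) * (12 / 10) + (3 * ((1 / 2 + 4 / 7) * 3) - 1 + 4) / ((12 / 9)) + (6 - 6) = 2823 / 280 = 10.08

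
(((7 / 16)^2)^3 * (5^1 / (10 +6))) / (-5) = -117649 / 268435456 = -0.00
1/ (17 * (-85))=-1/ 1445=-0.00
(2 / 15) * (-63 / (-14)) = 3 / 5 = 0.60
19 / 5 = 3.80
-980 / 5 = -196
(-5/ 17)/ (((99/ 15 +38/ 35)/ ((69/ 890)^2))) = -33327/ 144890932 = -0.00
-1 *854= -854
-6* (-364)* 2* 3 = 13104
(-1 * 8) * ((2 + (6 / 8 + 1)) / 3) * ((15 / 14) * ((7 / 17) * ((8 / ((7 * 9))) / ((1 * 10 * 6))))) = -10 / 1071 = -0.01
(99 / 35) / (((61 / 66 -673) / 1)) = -6534 / 1552495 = -0.00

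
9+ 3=12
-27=-27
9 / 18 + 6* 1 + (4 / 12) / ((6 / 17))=67 / 9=7.44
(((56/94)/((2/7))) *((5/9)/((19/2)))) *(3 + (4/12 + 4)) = 21560/24111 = 0.89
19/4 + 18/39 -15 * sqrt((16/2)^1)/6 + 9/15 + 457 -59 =104991/260 -5 * sqrt(2) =396.74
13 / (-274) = -13 / 274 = -0.05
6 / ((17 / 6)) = 36 / 17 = 2.12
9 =9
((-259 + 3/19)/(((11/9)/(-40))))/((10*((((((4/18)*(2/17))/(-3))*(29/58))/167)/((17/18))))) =-6408650718/209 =-30663400.56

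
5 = 5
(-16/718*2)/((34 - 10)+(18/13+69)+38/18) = -936/2026555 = -0.00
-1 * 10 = -10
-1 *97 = -97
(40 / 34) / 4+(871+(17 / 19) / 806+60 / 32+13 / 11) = 10015590769 / 11454872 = 874.35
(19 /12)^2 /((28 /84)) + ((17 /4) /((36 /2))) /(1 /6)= 143 /16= 8.94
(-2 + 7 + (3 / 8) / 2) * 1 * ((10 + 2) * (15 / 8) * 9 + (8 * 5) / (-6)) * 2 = 97525 / 48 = 2031.77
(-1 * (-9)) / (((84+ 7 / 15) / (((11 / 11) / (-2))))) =-0.05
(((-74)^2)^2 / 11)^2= 899194740203776 / 121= 7431361489287.40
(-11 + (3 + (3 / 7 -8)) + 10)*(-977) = 38103 / 7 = 5443.29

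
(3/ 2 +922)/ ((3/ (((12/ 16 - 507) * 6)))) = -3740175/ 4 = -935043.75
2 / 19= 0.11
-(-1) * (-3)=-3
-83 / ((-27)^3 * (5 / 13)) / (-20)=-1079 / 1968300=-0.00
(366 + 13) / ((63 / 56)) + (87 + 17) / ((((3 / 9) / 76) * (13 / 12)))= 200024 / 9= 22224.89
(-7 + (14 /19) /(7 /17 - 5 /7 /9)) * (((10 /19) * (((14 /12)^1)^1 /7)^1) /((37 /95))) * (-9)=1213275 /125134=9.70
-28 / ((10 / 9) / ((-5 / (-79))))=-126 / 79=-1.59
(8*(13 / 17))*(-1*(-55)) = 5720 / 17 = 336.47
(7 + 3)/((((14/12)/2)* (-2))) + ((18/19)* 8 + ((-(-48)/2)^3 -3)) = 13820.01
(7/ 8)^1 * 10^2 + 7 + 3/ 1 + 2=199/ 2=99.50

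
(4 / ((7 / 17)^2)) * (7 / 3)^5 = 396508 / 243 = 1631.72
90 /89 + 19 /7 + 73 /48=156887 /29904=5.25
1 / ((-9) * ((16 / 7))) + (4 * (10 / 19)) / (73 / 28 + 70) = -109109 / 5562288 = -0.02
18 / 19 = 0.95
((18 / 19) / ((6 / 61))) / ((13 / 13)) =183 / 19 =9.63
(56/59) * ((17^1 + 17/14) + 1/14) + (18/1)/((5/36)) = 43352/295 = 146.96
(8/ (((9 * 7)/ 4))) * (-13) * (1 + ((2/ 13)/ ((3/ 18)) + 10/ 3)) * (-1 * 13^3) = 14412320/ 189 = 76255.66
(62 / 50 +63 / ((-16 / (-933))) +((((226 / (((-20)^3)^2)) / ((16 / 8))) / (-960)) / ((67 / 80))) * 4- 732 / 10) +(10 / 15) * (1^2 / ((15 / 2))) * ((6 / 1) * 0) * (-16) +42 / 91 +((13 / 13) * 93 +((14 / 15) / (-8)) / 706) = 218137700452121443 / 59032896000000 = 3695.19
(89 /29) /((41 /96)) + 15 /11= 111819 /13079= 8.55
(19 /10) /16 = 19 /160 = 0.12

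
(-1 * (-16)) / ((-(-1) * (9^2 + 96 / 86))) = 688 / 3531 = 0.19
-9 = -9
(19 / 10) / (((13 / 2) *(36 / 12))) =19 / 195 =0.10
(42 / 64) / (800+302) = 0.00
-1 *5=-5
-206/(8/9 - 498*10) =927/22406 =0.04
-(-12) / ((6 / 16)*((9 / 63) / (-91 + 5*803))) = 878976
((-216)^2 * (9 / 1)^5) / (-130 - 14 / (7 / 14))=-1377495072 / 79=-17436646.48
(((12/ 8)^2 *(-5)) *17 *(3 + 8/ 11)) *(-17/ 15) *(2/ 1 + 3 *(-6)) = -142188/ 11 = -12926.18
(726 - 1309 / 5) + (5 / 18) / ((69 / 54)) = 53408 / 115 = 464.42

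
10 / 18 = 5 / 9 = 0.56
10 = 10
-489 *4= -1956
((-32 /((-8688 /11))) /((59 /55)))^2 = 1464100 /1026369369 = 0.00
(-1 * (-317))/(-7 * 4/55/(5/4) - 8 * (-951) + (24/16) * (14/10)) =174350/4185331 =0.04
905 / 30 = 181 / 6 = 30.17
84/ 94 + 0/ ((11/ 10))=42/ 47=0.89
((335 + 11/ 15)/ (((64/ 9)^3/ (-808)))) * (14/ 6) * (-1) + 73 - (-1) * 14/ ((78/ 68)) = 2947977047/ 1597440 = 1845.44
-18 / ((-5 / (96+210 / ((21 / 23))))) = 1173.60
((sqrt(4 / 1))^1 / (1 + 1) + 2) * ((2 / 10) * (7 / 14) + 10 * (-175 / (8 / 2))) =-6561 / 5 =-1312.20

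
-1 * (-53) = 53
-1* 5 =-5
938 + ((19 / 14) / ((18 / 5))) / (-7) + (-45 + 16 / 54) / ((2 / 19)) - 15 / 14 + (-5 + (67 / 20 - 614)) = -684391 / 6615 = -103.46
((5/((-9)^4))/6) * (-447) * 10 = -3725/6561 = -0.57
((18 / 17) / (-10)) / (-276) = 3 / 7820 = 0.00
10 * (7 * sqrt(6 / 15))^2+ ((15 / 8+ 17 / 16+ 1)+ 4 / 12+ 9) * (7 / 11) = 107947 / 528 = 204.45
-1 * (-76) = 76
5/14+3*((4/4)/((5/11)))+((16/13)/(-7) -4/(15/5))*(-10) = 8599/390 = 22.05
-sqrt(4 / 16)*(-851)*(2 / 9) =851 / 9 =94.56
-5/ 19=-0.26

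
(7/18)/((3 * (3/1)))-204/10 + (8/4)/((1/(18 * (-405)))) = -11826289/810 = -14600.36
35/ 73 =0.48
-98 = -98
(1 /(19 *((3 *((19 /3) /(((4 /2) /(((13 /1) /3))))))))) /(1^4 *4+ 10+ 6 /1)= 3 /46930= 0.00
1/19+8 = 153/19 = 8.05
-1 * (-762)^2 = -580644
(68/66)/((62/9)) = 51/341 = 0.15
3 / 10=0.30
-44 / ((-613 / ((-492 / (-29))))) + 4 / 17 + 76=23407008 / 302209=77.45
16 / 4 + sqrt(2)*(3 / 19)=3*sqrt(2) / 19 + 4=4.22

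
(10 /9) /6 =5 /27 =0.19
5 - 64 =-59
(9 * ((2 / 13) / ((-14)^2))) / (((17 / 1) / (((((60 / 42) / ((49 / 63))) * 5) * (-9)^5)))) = -225.35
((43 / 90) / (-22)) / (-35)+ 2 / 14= 0.14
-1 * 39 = -39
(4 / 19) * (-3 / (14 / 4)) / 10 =-12 / 665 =-0.02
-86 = -86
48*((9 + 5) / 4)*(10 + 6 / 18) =1736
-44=-44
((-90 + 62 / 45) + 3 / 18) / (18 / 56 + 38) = -111454 / 48285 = -2.31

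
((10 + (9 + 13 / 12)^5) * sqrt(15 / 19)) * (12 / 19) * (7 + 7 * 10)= 1997373294917 * sqrt(285) / 7485696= 4504529.99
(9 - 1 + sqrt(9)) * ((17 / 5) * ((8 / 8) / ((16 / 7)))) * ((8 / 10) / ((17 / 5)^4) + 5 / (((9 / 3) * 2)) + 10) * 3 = 83650721 / 157216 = 532.08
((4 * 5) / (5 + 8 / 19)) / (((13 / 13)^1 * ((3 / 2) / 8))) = 6080 / 309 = 19.68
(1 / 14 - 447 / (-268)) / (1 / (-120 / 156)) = -1255 / 938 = -1.34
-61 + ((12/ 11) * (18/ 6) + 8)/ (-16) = -2715/ 44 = -61.70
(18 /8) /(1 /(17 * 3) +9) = 0.25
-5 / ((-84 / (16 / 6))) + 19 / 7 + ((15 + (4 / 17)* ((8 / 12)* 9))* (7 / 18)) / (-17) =90947 / 36414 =2.50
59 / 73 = 0.81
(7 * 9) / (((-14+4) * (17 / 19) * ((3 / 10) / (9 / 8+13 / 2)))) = -178.96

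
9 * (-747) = -6723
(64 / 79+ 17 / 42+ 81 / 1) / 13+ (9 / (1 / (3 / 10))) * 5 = 427549 / 21567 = 19.82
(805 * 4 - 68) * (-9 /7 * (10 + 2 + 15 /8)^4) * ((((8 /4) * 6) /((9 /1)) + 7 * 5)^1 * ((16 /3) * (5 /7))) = -16298762956965 /784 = -20789238465.52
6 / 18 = 1 / 3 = 0.33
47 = 47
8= 8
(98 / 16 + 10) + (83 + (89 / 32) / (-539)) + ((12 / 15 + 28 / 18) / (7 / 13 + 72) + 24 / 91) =945938286277 / 9514945440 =99.42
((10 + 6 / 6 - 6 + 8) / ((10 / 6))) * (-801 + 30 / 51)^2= 7220867511 / 1445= 4997140.15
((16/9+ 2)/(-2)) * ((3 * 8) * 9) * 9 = -3672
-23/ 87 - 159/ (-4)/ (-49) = -18341/ 17052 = -1.08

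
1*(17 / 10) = 17 / 10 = 1.70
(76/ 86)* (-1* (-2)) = 76/ 43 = 1.77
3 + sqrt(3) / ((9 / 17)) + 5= 17 * sqrt(3) / 9 + 8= 11.27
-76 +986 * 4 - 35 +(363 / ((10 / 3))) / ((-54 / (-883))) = 336823 / 60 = 5613.72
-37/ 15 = -2.47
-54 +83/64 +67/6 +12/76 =-150949/3648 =-41.38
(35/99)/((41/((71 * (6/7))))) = 710/1353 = 0.52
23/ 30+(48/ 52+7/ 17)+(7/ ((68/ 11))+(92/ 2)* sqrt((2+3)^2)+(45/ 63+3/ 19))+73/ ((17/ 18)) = 549179093/ 1763580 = 311.40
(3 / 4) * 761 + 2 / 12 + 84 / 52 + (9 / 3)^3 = 599.53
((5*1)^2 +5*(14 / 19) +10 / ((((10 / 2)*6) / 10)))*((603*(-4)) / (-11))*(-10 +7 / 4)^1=-1100475 / 19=-57919.74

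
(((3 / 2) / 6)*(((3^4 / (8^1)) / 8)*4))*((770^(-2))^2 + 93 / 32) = 165504911158287 / 44995892480000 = 3.68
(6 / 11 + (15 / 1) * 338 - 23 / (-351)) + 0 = 19577629 / 3861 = 5070.61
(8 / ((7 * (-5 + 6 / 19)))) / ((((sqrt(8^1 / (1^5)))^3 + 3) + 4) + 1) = 19 / 4361 - 38 * sqrt(2) / 4361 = -0.01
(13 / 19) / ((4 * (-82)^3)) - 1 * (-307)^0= -41903981 / 41903968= -1.00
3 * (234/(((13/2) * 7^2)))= 108/49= 2.20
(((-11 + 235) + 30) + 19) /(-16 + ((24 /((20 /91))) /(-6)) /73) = -33215 /1977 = -16.80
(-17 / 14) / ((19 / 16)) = -136 / 133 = -1.02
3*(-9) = -27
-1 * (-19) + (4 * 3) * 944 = 11347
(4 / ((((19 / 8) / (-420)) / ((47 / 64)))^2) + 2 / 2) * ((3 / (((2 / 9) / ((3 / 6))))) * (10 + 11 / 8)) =29919608901 / 5776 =5179987.69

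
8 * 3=24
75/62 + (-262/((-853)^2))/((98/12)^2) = 131023605891/108313330958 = 1.21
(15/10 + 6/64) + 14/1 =499/32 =15.59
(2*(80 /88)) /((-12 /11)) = -5 /3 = -1.67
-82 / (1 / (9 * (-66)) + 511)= -48708 / 303533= -0.16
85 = 85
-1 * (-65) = 65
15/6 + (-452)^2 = 408613/2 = 204306.50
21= 21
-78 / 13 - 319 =-325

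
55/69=0.80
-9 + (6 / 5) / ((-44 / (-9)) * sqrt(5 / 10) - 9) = -256059 / 27965 - 1188 * sqrt(2) / 27965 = -9.22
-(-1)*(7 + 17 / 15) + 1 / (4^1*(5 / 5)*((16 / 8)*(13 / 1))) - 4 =6463 / 1560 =4.14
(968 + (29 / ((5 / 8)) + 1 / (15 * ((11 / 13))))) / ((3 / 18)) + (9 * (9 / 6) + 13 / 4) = 1342797 / 220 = 6103.62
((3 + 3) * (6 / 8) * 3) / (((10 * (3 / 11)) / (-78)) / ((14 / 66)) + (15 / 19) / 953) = -82.31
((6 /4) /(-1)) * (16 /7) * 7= -24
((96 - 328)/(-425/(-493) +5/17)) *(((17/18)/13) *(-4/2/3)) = 972196/100035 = 9.72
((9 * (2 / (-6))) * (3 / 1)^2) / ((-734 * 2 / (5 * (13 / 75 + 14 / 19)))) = 11673 / 139460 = 0.08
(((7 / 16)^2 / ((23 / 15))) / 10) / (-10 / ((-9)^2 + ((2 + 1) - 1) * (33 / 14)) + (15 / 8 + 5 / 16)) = 315 / 52256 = 0.01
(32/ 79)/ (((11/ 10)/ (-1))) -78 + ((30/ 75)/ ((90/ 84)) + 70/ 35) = -4952968/ 65175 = -75.99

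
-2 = -2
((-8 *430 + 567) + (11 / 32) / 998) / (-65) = 91752117 / 2075840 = 44.20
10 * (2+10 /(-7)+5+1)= 460 /7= 65.71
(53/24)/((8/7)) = 371/192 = 1.93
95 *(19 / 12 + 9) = 12065 / 12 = 1005.42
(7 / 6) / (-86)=-7 / 516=-0.01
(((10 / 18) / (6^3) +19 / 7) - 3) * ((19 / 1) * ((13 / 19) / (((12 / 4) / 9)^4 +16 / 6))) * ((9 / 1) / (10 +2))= -50089 / 48608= -1.03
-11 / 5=-2.20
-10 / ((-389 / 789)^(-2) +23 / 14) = -21184940 / 12195677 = -1.74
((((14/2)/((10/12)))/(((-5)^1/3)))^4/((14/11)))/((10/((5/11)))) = 9001692/390625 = 23.04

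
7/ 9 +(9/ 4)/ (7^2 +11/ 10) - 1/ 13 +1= 68221/ 39078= 1.75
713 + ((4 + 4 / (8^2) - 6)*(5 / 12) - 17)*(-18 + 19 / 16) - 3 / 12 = 3109279 / 3072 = 1012.14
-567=-567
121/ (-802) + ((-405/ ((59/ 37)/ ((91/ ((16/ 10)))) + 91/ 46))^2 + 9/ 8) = 3895934743154373125/ 95605305826312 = 40750.19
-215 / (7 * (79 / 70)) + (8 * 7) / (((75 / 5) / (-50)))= -50690 / 237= -213.88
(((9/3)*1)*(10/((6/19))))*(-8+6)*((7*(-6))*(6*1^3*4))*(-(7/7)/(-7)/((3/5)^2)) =76000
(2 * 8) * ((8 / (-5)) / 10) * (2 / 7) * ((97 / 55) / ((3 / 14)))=-24832 / 4125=-6.02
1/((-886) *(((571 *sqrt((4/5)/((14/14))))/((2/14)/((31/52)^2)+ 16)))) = -27584 *sqrt(5)/1701614831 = -0.00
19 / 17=1.12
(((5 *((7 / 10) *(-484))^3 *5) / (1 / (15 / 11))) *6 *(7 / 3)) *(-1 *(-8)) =-148486445184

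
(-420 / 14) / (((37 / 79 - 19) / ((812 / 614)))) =80185 / 37454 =2.14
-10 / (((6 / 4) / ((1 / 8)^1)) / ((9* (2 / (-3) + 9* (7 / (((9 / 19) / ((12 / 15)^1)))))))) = -793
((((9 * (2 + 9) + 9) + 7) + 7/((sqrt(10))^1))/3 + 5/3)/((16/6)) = 7 * sqrt(10)/80 + 15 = 15.28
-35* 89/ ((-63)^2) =-445/ 567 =-0.78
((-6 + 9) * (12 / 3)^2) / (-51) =-0.94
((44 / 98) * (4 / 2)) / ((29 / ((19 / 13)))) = 836 / 18473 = 0.05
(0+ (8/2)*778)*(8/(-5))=-24896/5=-4979.20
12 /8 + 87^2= 15141 /2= 7570.50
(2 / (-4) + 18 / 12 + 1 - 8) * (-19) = 114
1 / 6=0.17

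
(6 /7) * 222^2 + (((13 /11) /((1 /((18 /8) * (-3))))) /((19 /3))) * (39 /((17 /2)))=2100985155 /49742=42237.65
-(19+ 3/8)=-155/8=-19.38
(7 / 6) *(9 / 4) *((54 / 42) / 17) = 27 / 136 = 0.20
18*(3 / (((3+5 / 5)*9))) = 3 / 2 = 1.50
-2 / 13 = -0.15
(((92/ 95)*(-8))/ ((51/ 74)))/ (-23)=2368/ 4845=0.49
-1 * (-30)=30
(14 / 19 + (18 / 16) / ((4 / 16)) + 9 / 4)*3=1707 / 76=22.46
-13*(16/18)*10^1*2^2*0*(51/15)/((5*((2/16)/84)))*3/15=0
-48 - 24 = -72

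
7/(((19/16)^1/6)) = 672/19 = 35.37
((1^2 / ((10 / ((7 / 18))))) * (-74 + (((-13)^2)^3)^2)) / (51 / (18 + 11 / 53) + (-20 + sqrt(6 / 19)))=-9925645764676262501951 / 188213775156 - 30374063045358842005 * sqrt(114) / 188213775156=-54459095802.89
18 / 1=18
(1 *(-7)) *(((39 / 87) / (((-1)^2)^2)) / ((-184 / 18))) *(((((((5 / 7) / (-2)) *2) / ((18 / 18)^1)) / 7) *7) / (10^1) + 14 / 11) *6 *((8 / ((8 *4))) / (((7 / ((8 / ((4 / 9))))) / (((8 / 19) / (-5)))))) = -0.12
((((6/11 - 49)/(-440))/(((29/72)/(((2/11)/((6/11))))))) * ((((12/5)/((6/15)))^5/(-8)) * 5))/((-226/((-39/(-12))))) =5051241/793034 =6.37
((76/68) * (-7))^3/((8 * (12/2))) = -2352637/235824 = -9.98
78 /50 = 1.56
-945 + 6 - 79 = -1018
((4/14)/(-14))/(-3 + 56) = -1/2597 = -0.00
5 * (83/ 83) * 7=35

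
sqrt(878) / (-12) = -sqrt(878) / 12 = -2.47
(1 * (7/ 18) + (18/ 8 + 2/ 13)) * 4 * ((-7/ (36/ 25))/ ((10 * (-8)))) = 45745/ 67392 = 0.68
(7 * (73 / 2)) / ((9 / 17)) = 8687 / 18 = 482.61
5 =5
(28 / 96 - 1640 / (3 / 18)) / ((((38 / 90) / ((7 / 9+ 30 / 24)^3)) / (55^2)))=-587797311.34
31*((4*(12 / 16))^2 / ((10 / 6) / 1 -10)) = -837 / 25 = -33.48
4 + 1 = 5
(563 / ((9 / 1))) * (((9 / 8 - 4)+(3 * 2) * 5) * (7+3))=610855 / 36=16968.19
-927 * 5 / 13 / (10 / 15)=-13905 / 26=-534.81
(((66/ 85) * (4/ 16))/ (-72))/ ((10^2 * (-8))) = 11/ 3264000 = 0.00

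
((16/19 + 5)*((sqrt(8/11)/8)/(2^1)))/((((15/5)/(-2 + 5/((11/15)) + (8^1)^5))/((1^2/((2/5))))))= 66692685*sqrt(22)/36784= 8504.14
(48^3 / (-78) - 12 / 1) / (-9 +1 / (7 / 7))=4647 / 26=178.73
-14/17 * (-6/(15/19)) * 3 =1596/85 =18.78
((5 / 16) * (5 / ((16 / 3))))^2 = 5625 / 65536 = 0.09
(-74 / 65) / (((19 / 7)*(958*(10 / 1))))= -0.00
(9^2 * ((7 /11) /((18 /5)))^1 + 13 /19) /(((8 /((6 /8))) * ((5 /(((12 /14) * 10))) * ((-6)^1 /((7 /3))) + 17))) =18813 /207328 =0.09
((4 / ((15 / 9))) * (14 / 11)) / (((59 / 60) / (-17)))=-34272 / 649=-52.81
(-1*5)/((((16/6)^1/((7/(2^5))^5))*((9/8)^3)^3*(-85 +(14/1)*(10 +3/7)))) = -84035/15755099886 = -0.00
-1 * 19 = -19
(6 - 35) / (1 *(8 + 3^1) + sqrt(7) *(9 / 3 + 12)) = 319 / 1454 - 435 *sqrt(7) / 1454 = -0.57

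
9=9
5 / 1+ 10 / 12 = 35 / 6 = 5.83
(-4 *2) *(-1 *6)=48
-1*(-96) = 96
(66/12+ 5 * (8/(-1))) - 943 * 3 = -5727/2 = -2863.50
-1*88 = -88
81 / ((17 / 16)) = 1296 / 17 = 76.24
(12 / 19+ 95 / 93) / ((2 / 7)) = 20447 / 3534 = 5.79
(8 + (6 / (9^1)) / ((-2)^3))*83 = 7885 / 12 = 657.08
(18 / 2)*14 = 126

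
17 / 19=0.89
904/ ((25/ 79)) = 2856.64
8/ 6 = 4/ 3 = 1.33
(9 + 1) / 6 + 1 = 8 / 3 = 2.67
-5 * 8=-40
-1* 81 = -81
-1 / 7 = -0.14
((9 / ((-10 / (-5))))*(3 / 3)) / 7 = 9 / 14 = 0.64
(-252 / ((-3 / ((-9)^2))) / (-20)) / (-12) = 567 / 20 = 28.35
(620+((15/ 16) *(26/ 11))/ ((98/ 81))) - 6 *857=-38981933/ 8624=-4520.17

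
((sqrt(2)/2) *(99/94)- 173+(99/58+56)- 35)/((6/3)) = -8717/116+99 *sqrt(2)/376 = -74.77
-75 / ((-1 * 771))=25 / 257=0.10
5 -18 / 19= 77 / 19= 4.05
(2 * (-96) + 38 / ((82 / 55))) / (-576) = 6827 / 23616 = 0.29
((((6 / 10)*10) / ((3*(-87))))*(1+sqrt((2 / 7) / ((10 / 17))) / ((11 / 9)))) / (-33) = 2*sqrt(595) / 122815+2 / 2871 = 0.00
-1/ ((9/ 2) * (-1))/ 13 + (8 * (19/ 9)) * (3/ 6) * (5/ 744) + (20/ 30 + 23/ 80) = 894863/ 870480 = 1.03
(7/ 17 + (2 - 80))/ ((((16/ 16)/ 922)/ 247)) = -300381146/ 17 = -17669479.18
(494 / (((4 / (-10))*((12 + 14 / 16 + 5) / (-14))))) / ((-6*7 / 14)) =-10640 / 33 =-322.42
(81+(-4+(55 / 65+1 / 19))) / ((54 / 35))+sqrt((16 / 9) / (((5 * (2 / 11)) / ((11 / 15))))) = 22 * sqrt(6) / 45+673435 / 13338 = 51.69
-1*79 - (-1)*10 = -69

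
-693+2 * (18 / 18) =-691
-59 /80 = -0.74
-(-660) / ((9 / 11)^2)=26620 / 27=985.93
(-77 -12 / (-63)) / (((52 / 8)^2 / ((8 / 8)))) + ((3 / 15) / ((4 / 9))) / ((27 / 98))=-0.18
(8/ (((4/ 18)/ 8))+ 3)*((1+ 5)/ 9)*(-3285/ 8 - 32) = -343477/ 4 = -85869.25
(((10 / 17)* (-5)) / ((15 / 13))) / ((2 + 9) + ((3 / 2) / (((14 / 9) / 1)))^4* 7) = -11415040 / 76363779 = -0.15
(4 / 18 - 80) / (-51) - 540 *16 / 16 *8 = -1982162 / 459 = -4318.44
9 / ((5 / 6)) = 54 / 5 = 10.80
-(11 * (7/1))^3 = -456533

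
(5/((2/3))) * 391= 5865/2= 2932.50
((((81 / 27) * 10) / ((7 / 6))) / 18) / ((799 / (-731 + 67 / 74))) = -270135 / 206941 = -1.31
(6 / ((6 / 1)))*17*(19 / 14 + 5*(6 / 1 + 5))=13413 / 14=958.07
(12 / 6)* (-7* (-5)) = 70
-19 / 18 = -1.06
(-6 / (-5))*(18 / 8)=27 / 10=2.70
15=15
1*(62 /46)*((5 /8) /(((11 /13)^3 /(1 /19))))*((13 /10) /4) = 885391 /37225408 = 0.02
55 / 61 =0.90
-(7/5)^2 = -49/25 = -1.96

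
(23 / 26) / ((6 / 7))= 1.03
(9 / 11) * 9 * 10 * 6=4860 / 11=441.82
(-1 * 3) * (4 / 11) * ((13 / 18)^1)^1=-26 / 33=-0.79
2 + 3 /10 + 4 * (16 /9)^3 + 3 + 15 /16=1674491 /58320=28.71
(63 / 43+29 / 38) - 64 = -100935 / 1634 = -61.77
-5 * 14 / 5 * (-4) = 56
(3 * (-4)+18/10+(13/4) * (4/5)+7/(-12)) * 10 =-491/6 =-81.83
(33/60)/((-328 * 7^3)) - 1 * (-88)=198007029/2250080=88.00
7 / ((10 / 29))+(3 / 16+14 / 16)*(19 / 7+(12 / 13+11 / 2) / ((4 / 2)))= 774481 / 29120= 26.60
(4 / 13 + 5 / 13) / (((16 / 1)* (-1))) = -9 / 208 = -0.04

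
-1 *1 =-1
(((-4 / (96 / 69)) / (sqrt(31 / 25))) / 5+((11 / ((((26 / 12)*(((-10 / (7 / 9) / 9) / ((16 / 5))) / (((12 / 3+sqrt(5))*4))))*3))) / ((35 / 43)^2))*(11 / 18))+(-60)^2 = -7159328*sqrt(5) / 511875 - 23*sqrt(31) / 248+1814112688 / 511875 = 3512.26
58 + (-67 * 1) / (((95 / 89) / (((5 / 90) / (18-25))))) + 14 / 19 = 59.24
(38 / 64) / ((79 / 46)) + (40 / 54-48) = -1601065 / 34128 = -46.91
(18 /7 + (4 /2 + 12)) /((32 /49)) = 203 /8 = 25.38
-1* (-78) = 78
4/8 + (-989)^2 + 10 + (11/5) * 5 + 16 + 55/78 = 38148209/39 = 978159.21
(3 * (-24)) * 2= -144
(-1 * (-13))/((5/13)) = 169/5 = 33.80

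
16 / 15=1.07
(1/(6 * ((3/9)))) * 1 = 1/2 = 0.50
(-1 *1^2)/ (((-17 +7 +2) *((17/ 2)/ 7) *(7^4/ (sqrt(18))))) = 3 *sqrt(2)/ 23324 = 0.00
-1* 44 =-44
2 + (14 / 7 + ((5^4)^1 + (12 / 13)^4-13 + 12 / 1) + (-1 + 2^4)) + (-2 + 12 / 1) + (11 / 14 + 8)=264907969 / 399854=662.51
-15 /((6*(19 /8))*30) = -2 /57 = -0.04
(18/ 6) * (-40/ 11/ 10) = -12/ 11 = -1.09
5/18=0.28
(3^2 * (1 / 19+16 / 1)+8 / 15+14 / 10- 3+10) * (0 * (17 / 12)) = 0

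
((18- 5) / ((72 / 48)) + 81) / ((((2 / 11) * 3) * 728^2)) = 2959 / 9539712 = 0.00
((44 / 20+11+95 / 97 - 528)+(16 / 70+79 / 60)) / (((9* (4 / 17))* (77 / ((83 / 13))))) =-29447709689 / 1468106640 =-20.06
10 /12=5 /6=0.83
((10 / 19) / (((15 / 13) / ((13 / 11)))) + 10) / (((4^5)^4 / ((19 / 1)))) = 413 / 2267742732288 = 0.00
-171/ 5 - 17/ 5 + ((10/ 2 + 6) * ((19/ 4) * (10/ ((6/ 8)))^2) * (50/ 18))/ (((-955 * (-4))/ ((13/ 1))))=3883952/ 77355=50.21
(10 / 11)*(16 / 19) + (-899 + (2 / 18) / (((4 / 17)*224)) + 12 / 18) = -1512735647 / 1685376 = -897.57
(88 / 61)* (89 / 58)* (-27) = -105732 / 1769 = -59.77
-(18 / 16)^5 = -59049 / 32768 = -1.80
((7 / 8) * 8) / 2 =3.50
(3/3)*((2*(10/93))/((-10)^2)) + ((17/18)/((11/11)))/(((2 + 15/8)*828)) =706/288765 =0.00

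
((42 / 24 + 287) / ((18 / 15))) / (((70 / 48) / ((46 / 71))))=7590 / 71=106.90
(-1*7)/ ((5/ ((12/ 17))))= -0.99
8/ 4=2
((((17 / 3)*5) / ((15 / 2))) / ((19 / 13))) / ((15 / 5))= 442 / 513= 0.86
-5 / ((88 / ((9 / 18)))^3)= -5 / 5451776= -0.00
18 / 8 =2.25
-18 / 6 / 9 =-1 / 3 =-0.33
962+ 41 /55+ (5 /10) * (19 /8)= 963.93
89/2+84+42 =170.50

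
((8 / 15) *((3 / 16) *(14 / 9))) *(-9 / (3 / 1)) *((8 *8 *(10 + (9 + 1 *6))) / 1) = -2240 / 3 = -746.67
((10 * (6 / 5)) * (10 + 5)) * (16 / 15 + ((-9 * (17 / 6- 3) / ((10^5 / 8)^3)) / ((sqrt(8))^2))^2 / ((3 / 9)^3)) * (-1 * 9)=-84375000000000000000000019683 / 48828125000000000000000000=-1728.00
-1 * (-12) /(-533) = -12 /533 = -0.02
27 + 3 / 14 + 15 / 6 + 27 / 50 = 10589 / 350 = 30.25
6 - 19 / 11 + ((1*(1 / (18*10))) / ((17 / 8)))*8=36131 / 8415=4.29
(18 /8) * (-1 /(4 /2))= -9 /8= -1.12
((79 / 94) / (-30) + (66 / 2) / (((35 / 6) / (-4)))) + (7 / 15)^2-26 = -14342731 / 296100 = -48.44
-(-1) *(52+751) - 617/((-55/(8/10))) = 223293/275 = 811.97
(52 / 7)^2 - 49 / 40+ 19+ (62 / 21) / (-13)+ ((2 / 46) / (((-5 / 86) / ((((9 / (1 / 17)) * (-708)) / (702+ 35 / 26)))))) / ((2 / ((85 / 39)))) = 6373633390441 / 32150740440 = 198.24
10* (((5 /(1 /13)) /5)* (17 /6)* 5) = 5525 /3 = 1841.67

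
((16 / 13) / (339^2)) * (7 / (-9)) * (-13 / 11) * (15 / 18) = 280 / 34131537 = 0.00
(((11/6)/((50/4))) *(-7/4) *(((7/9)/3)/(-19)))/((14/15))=77/20520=0.00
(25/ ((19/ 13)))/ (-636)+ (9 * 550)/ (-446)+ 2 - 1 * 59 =-183580099/ 2694732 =-68.13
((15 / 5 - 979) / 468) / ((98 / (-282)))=11468 / 1911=6.00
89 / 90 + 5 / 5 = 179 / 90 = 1.99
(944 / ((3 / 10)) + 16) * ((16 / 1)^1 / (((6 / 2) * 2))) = 75904 / 9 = 8433.78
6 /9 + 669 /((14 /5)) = 10063 /42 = 239.60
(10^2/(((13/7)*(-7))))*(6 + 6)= -1200/13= -92.31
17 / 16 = 1.06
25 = 25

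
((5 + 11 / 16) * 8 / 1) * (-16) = -728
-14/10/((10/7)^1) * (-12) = 294/25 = 11.76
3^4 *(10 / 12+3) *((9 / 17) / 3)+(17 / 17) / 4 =3743 / 68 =55.04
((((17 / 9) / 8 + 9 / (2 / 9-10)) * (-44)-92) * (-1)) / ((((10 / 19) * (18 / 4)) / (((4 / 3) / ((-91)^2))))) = 42332 / 10061415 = 0.00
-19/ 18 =-1.06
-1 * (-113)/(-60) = -113/60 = -1.88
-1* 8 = -8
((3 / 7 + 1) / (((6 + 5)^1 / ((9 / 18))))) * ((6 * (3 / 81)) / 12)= 5 / 4158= 0.00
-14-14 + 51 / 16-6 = -30.81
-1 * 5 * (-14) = 70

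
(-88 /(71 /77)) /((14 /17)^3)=-594473 /3479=-170.87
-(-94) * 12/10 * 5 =564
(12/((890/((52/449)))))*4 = 1248/199805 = 0.01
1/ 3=0.33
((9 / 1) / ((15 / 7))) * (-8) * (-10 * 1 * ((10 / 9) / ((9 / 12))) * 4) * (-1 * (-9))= 17920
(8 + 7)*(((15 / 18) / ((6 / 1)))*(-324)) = -675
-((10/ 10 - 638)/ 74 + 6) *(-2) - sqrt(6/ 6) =-230/ 37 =-6.22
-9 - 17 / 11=-116 / 11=-10.55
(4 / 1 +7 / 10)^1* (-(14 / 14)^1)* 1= -47 / 10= -4.70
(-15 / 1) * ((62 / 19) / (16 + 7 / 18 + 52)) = -16740 / 23389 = -0.72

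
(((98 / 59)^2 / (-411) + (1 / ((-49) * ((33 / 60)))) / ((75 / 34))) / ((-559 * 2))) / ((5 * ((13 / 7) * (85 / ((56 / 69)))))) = 40329232 / 1863198844524875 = 0.00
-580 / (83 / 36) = -20880 / 83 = -251.57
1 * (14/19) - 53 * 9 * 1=-9049/19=-476.26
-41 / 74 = -0.55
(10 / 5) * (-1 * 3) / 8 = -3 / 4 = -0.75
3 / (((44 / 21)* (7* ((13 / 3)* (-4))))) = -27 / 2288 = -0.01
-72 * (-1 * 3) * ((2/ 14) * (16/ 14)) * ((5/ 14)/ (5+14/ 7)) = 4320/ 2401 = 1.80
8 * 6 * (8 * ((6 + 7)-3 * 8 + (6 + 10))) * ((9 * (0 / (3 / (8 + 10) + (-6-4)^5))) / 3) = 0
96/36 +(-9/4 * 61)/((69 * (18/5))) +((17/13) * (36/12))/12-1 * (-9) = 11.44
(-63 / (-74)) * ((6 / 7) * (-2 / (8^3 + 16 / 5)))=-135 / 47656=-0.00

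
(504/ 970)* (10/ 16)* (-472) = -14868/ 97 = -153.28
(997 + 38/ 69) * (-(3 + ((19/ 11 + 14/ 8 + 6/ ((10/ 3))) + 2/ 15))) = -382080881/ 45540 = -8390.01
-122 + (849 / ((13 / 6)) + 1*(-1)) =3495 / 13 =268.85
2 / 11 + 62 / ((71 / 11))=7644 / 781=9.79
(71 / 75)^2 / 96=5041 / 540000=0.01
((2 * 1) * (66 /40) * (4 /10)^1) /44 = 3 /100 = 0.03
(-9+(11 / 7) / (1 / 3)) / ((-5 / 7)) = 6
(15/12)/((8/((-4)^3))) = -10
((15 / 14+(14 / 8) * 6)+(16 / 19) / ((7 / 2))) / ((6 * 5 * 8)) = 0.05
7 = 7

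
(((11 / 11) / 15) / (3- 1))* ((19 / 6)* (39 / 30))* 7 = 1729 / 1800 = 0.96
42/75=14/25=0.56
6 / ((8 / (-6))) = -4.50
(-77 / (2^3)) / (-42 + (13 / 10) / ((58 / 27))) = 11165 / 48018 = 0.23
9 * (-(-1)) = 9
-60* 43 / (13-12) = -2580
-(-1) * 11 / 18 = 11 / 18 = 0.61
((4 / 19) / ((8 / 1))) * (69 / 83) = 69 / 3154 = 0.02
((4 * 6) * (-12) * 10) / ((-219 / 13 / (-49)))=-611520 / 73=-8376.99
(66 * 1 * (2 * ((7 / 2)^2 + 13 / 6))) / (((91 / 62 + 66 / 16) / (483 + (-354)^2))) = 3124741224 / 73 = 42804674.30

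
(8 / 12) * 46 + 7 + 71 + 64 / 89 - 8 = 27070 / 267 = 101.39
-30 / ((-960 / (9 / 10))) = 9 / 320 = 0.03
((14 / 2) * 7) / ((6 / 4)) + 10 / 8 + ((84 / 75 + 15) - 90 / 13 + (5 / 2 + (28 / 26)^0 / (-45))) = 533419 / 11700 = 45.59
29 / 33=0.88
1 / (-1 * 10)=-1 / 10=-0.10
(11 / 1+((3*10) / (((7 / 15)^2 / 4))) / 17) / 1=36163 / 833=43.41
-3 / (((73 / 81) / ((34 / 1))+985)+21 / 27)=-8262 / 2714905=-0.00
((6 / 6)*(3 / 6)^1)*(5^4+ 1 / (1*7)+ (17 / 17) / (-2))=8745 / 28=312.32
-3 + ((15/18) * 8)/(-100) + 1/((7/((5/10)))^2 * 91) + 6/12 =-686671/267540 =-2.57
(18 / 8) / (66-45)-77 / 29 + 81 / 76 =-5717 / 3857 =-1.48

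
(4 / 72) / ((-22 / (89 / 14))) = -89 / 5544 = -0.02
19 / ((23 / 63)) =1197 / 23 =52.04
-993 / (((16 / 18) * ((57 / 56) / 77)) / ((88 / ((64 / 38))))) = -17662491 / 4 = -4415622.75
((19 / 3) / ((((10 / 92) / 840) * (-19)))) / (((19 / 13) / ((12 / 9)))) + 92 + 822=-81854 / 57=-1436.04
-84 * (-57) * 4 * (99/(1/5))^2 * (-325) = -1525133610000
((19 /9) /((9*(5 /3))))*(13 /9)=247 /1215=0.20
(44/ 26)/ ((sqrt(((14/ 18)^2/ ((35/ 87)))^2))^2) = 400950/ 535717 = 0.75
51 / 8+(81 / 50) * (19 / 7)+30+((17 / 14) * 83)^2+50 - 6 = 100376817 / 9800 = 10242.53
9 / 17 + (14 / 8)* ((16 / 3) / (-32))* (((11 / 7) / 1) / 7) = 1325 / 2856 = 0.46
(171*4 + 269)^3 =865523177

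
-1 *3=-3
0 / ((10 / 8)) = 0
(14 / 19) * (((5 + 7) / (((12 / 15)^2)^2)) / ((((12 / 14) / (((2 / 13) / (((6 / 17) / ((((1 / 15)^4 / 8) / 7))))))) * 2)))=119 / 61461504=0.00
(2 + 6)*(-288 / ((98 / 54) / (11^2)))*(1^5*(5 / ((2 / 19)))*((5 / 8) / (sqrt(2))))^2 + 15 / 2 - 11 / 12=-39804307379 / 588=-67694400.30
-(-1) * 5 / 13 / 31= 5 / 403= 0.01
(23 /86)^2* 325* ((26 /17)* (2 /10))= 447005 /62866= 7.11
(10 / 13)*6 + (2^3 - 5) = 99 / 13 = 7.62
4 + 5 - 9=0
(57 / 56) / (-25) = -57 / 1400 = -0.04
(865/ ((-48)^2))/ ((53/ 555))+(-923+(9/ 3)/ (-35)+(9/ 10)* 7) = -260097745/ 284928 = -912.85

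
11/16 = 0.69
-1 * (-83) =83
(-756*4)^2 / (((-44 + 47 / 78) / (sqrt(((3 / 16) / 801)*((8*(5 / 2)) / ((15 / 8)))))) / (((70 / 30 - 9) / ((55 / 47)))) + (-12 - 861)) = -42386513781620736 / 3923095411903 - 554785209538560*sqrt(178) / 3923095411903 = -12691.07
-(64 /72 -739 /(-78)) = -2425 /234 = -10.36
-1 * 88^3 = -681472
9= 9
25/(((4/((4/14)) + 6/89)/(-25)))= -55625/1252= -44.43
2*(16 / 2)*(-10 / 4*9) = -360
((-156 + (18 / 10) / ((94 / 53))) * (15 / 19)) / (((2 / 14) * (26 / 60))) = -22945545 / 11609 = -1976.53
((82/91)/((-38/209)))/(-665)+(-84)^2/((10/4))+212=3034.41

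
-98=-98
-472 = -472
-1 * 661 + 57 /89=-58772 /89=-660.36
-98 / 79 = -1.24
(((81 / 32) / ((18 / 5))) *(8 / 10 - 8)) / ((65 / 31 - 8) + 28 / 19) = 47709 / 41744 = 1.14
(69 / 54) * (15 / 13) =115 / 78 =1.47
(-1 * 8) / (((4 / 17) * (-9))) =3.78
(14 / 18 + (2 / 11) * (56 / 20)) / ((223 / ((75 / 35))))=0.01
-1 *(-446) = 446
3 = 3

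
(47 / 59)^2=2209 / 3481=0.63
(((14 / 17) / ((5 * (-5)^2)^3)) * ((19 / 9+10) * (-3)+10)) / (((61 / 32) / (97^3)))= -32301322816 / 6076171875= -5.32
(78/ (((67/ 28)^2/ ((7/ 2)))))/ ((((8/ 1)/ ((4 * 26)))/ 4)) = 11129664/ 4489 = 2479.32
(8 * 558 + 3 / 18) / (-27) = -26785 / 162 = -165.34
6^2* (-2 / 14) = -36 / 7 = -5.14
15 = 15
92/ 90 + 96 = 4366/ 45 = 97.02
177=177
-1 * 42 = -42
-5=-5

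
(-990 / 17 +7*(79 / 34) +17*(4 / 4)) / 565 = -849 / 19210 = -0.04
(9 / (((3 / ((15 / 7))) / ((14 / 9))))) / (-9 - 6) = -2 / 3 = -0.67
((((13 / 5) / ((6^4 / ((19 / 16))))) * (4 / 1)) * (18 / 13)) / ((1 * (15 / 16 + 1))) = 19 / 2790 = 0.01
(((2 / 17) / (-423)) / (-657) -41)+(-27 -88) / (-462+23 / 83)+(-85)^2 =1300755101227445 / 181056515301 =7184.25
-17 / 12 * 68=-289 / 3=-96.33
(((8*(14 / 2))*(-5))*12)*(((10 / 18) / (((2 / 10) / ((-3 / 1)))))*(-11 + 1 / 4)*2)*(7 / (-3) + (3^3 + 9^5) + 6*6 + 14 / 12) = -106754165000 / 3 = -35584721666.67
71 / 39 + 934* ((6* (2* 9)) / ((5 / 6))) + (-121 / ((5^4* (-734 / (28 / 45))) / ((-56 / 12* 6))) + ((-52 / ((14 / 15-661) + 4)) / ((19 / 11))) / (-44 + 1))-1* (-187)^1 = 10061174238950614096 / 82988876221875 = 121235.21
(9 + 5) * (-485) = -6790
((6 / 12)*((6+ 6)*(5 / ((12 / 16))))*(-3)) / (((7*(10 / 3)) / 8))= -41.14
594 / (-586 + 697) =198 / 37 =5.35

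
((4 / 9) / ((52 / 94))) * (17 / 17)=0.80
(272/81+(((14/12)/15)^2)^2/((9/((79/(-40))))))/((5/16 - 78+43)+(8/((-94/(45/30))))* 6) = -3727805485087/39357634725000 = -0.09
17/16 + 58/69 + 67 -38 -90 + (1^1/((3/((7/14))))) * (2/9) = -586819/9936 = -59.06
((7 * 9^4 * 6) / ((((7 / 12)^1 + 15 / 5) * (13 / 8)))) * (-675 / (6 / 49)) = -145827410400 / 559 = -260871932.74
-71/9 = -7.89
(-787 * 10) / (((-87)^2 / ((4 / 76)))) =-7870 / 143811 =-0.05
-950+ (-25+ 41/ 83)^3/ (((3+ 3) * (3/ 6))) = -3348189418/ 571787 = -5855.66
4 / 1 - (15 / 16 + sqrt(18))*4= -16.72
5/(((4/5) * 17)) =25/68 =0.37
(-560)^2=313600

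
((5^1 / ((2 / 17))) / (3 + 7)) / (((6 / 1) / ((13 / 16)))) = 221 / 384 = 0.58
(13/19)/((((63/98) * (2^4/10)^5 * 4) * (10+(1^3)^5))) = 284375/123273216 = 0.00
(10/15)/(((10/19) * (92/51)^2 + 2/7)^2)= 39889880163/238960288562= 0.17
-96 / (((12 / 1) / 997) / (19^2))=-2879336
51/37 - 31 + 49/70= -10701/370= -28.92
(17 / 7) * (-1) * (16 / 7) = -272 / 49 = -5.55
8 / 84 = 2 / 21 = 0.10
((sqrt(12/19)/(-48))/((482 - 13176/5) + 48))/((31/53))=265 * sqrt(57)/148795536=0.00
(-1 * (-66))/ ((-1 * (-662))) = 33/ 331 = 0.10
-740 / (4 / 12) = -2220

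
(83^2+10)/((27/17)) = 117283/27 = 4343.81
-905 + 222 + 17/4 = -2715/4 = -678.75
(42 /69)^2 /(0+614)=98 /162403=0.00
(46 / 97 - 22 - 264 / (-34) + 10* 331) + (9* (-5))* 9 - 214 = 4414767 / 1649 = 2677.24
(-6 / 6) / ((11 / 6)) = -6 / 11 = -0.55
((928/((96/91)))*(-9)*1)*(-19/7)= 21489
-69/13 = -5.31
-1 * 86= -86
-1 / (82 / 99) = -99 / 82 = -1.21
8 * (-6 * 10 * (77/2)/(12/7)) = -10780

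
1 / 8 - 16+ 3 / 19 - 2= -2693 / 152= -17.72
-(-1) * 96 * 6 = 576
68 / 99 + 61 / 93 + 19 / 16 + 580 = 28604567 / 49104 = 582.53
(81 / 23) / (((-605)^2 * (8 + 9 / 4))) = 324 / 345161575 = 0.00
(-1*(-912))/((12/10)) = 760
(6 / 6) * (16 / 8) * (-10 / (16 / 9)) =-45 / 4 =-11.25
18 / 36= 1 / 2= 0.50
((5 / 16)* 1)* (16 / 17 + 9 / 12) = 575 / 1088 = 0.53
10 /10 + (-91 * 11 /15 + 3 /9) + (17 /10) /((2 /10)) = -569 /10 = -56.90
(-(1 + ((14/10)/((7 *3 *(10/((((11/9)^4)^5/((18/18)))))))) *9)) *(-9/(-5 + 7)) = 875377752583508822551/45028390589099736300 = 19.44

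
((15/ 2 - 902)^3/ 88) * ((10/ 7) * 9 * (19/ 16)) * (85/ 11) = -416117578114575/ 433664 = -959539131.94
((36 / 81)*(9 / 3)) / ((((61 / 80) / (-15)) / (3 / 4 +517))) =-828400 / 61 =-13580.33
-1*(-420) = 420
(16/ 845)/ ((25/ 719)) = 11504/ 21125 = 0.54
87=87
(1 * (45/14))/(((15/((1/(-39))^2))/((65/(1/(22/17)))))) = 55/4641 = 0.01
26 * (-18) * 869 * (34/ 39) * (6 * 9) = -19145808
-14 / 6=-7 / 3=-2.33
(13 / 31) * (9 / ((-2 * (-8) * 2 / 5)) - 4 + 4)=585 / 992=0.59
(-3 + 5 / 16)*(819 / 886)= -35217 / 14176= -2.48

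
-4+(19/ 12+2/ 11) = -295/ 132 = -2.23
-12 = -12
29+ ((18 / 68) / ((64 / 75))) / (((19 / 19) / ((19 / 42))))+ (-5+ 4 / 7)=752819 / 30464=24.71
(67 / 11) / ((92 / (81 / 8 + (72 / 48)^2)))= 0.82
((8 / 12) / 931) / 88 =1 / 122892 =0.00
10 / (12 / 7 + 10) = 35 / 41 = 0.85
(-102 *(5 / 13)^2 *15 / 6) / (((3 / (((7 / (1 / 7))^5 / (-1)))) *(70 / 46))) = 394456508425 / 169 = 2334062180.03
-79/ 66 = -1.20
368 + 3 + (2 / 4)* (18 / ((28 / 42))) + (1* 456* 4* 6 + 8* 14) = 22881 / 2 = 11440.50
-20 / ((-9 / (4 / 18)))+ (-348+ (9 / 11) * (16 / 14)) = -2161564 / 6237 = -346.57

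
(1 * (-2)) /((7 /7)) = -2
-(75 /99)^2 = -625 /1089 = -0.57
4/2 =2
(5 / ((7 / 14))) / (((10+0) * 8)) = 1 / 8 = 0.12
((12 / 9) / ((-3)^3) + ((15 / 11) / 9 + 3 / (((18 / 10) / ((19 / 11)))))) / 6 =1328 / 2673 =0.50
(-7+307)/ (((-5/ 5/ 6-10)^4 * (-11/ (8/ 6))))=-518400/ 152304251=-0.00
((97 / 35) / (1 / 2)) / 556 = 97 / 9730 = 0.01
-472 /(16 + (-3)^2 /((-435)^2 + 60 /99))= -2947378040 /99911417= -29.50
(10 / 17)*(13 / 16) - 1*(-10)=10.48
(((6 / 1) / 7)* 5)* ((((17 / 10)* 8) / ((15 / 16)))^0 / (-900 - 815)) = -6 / 2401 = -0.00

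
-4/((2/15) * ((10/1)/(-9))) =27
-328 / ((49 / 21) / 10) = -9840 / 7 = -1405.71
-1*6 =-6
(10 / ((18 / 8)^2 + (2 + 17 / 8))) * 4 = 640 / 147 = 4.35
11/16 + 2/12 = 41/48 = 0.85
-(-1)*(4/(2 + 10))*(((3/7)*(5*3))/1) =15/7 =2.14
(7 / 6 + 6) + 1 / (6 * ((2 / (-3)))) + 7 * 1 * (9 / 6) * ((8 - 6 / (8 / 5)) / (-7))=13 / 24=0.54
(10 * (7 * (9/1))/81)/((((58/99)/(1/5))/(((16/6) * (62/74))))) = 19096/3219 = 5.93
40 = 40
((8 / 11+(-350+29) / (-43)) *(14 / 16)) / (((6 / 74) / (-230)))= -115416875 / 5676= -20334.19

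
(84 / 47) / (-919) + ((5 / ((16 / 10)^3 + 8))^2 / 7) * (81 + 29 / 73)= 50078435949347 / 25229454245856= 1.98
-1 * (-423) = 423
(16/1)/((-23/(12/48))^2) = 1/529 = 0.00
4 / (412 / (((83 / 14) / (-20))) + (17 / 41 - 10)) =-0.00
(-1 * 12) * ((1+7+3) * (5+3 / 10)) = -3498 / 5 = -699.60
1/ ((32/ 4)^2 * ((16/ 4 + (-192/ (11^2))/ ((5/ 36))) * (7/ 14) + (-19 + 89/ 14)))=-4235/ 4432928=-0.00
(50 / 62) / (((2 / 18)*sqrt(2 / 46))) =34.81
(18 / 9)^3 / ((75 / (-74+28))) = -368 / 75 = -4.91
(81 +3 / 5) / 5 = 408 / 25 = 16.32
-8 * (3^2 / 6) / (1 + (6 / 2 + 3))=-12 / 7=-1.71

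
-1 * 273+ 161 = -112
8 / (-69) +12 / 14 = 358 / 483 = 0.74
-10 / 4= -5 / 2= -2.50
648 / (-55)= -648 / 55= -11.78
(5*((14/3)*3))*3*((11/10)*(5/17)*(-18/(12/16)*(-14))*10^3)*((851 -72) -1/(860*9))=12999513604000/731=17783192344.73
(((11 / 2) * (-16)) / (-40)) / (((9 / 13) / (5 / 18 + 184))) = 585.59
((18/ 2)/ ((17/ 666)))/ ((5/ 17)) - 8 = 5954/ 5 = 1190.80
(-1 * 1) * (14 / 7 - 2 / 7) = -12 / 7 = -1.71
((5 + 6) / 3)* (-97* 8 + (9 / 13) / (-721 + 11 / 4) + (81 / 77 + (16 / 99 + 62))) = -18448974337 / 7058961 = -2613.55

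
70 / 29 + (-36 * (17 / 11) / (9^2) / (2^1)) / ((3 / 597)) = -189284 / 2871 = -65.93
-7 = -7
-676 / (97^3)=-676 / 912673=-0.00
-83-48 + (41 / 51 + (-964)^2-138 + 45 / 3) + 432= 47403215 / 51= 929474.80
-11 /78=-0.14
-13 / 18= -0.72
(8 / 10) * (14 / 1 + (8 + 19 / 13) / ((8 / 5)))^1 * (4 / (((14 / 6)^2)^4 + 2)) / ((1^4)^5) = 27175662 / 375564995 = 0.07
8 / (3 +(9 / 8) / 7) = 448 / 177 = 2.53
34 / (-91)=-34 / 91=-0.37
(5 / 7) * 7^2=35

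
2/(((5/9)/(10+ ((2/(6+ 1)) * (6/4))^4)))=433638/12005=36.12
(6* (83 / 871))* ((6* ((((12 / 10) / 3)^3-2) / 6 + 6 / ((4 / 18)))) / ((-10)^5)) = -0.00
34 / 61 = 0.56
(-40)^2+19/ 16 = 25619/ 16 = 1601.19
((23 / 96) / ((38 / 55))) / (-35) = -253 / 25536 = -0.01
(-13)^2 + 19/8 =1371/8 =171.38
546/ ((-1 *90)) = -91/ 15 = -6.07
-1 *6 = -6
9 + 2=11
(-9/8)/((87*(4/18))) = -27/464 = -0.06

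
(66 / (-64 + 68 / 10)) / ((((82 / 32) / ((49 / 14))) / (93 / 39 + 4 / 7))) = -32280 / 6929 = -4.66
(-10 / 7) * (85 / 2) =-425 / 7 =-60.71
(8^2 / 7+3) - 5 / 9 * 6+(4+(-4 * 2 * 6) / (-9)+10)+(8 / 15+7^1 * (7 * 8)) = 44171 / 105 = 420.68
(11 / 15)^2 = 121 / 225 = 0.54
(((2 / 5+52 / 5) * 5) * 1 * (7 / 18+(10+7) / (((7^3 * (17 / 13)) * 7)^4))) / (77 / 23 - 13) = -26287015450052228047 / 12082230703745278762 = -2.18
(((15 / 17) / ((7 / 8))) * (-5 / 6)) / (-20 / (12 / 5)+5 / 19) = 285 / 2737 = 0.10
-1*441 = -441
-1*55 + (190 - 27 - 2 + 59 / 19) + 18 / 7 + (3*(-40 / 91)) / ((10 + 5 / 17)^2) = 1182538341 / 10590125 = 111.66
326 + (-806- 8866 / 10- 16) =-6913 / 5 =-1382.60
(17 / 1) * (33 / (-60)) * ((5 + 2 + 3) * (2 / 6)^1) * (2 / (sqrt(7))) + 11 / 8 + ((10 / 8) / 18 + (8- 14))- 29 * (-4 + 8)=-1085 / 9- 187 * sqrt(7) / 21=-144.12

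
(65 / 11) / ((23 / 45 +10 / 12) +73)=5850 / 73601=0.08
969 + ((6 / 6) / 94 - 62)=85259 / 94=907.01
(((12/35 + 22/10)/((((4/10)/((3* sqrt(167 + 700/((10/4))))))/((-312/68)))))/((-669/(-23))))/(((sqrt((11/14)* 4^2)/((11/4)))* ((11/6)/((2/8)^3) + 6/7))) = -239499* sqrt(68838)/150548192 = -0.42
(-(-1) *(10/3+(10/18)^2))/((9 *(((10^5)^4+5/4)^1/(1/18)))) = 118/524880000000000000006561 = 0.00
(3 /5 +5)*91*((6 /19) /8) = 1911 /95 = 20.12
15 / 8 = 1.88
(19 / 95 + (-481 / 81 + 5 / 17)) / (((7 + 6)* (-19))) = 37483 / 1700595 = 0.02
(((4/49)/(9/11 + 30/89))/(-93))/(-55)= 356/25769835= 0.00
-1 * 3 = -3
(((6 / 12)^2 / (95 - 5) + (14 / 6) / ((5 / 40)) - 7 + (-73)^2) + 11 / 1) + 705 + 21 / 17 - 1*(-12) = 37147817 / 6120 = 6069.90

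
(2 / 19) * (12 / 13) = 24 / 247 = 0.10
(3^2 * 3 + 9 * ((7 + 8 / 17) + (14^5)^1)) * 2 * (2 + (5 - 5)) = 329154696 / 17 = 19362040.94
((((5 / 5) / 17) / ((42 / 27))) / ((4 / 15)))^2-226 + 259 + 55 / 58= 892784813 / 26282816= 33.97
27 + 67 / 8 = 283 / 8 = 35.38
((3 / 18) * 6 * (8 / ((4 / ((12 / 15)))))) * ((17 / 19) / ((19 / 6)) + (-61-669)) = -2107424 / 1805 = -1167.55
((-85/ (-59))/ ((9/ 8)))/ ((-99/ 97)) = -65960/ 52569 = -1.25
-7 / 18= -0.39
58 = 58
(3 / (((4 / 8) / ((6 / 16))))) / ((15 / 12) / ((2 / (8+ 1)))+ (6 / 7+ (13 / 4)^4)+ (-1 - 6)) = 448 / 22111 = 0.02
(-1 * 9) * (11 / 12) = -8.25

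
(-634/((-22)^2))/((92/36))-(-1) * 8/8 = 2713/5566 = 0.49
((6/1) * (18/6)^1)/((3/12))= 72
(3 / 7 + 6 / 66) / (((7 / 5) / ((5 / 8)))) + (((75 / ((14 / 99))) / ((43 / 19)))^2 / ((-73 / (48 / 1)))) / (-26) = 1313761608875 / 945783839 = 1389.07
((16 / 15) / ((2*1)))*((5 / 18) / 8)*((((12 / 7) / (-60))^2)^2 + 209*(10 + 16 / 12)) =10663441253 / 243101250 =43.86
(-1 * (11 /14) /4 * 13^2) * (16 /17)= -3718 /119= -31.24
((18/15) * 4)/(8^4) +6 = 6.00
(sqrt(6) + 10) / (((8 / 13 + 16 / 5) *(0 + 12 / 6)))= 1.63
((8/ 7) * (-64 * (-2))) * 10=10240/ 7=1462.86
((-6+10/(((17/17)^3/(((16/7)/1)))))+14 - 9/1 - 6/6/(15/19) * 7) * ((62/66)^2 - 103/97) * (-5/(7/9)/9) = 1.66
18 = 18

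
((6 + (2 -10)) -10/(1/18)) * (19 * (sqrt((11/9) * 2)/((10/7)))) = -12103 * sqrt(22)/15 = -3784.54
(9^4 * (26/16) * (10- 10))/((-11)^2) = 0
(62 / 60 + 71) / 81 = 2161 / 2430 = 0.89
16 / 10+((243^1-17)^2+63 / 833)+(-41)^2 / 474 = 14406437053 / 282030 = 51081.22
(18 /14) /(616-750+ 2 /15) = -135 /14056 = -0.01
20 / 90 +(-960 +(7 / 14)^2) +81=-31627 / 36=-878.53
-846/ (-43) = 846/ 43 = 19.67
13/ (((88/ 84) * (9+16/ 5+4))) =455/ 594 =0.77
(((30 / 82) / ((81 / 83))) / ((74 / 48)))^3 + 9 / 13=23380541348693 / 33084732149001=0.71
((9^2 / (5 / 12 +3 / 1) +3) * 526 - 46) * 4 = 2296336 / 41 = 56008.20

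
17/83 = 0.20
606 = 606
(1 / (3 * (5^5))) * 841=841 / 9375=0.09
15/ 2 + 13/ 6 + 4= 41/ 3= 13.67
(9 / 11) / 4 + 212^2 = 1977545 / 44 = 44944.20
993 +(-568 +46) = 471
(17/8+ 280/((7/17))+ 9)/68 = 5529/544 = 10.16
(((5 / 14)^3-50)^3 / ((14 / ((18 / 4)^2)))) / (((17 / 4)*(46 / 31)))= -28591.33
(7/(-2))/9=-7/18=-0.39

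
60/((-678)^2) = 5/38307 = 0.00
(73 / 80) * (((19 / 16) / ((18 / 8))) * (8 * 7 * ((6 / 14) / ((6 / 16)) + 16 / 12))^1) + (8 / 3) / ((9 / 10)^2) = 170279 / 2430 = 70.07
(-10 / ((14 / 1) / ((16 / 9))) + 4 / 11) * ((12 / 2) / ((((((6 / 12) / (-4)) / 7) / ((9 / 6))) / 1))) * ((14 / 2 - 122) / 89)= -577760 / 979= -590.15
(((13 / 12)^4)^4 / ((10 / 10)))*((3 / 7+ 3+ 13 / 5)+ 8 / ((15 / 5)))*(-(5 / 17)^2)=-3037626820921215974165 / 1122062567233976008704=-2.71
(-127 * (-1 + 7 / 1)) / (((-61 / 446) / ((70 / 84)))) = 283210 / 61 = 4642.79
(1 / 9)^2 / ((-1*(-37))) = 1 / 2997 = 0.00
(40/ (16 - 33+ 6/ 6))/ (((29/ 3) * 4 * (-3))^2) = -5/ 26912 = -0.00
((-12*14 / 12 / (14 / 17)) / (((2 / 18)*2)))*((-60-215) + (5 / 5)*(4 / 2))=41769 / 2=20884.50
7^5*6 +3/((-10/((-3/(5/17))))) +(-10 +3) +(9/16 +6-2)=40337049/400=100842.62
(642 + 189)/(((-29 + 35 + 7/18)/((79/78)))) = 196947/1495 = 131.74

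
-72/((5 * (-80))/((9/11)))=81/550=0.15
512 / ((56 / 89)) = 5696 / 7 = 813.71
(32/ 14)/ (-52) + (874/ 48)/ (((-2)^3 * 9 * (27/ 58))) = -1246555/ 2122848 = -0.59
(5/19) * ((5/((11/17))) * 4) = 1700/209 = 8.13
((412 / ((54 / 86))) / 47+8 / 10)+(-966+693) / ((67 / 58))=-94191778 / 425115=-221.57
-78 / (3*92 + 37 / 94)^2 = -689208 / 675012361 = -0.00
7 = 7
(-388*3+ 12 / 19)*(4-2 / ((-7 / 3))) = -5650.65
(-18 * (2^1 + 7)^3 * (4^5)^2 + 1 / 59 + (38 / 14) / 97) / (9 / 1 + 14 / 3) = -1653647685446376 / 1642501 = -1006786410.14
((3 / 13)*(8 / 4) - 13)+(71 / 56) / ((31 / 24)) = -32602 / 2821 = -11.56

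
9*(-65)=-585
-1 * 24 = -24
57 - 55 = 2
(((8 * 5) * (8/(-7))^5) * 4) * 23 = -120586240/16807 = -7174.76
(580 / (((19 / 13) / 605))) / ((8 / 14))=7982975 / 19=420156.58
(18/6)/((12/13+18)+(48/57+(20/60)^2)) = 6669/44185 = 0.15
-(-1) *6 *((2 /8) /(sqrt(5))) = 3 *sqrt(5) /10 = 0.67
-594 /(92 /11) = -3267 /46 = -71.02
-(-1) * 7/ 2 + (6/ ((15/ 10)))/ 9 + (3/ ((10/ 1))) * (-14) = -23/ 90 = -0.26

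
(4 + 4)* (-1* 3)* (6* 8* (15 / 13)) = -17280 / 13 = -1329.23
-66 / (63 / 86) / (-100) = 473 / 525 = 0.90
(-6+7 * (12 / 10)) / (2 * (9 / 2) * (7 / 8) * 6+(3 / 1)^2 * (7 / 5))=0.04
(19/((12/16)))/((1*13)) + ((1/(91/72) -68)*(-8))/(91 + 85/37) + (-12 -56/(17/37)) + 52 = -297067052/4005183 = -74.17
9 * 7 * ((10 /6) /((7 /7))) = 105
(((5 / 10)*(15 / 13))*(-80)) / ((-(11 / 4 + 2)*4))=600 / 247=2.43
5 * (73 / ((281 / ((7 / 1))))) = 2555 / 281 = 9.09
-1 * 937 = -937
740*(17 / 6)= 6290 / 3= 2096.67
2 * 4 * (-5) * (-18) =720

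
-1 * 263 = -263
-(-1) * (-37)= -37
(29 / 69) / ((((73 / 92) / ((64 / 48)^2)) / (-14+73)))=109504 / 1971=55.56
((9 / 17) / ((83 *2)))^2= 81 / 7963684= 0.00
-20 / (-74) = 10 / 37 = 0.27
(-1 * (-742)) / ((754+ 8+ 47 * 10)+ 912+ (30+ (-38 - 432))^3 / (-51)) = 18921 / 42646672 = 0.00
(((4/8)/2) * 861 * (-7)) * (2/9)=-334.83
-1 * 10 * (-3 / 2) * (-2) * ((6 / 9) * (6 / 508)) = -30 / 127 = -0.24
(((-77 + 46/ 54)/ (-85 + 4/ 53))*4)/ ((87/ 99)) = 4794592/ 1174761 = 4.08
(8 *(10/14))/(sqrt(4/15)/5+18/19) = 641250/105049 - 18050 *sqrt(15)/105049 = 5.44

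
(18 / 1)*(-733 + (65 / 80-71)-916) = -247563 / 8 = -30945.38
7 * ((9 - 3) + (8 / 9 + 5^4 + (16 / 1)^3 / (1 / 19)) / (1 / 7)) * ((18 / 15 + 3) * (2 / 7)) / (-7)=-9884794 / 15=-658986.27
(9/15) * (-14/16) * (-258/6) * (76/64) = 17157/640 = 26.81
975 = 975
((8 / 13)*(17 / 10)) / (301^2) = 68 / 5889065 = 0.00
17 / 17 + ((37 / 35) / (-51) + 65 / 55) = 42433 / 19635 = 2.16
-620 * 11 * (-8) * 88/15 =960256/3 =320085.33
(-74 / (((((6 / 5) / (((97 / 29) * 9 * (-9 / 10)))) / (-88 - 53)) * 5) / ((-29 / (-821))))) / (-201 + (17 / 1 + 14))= 13663323 / 1395700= 9.79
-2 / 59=-0.03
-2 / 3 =-0.67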